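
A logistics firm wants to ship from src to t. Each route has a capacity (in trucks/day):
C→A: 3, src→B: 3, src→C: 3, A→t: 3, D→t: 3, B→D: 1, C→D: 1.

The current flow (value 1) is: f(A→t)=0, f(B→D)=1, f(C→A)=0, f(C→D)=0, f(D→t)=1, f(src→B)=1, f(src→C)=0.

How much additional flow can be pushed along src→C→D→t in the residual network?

1

Residual capacities along the path: src→C: 3, C→D: 1, D→t: 2.
Minimum is 1.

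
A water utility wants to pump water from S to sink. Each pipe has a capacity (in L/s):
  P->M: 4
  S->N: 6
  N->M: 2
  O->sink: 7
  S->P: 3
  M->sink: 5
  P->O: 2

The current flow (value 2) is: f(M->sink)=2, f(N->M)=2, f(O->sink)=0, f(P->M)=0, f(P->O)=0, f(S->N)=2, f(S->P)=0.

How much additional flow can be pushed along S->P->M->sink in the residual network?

Residual capacities along the path: S->P: 3, P->M: 4, M->sink: 3.
Minimum is 3.

3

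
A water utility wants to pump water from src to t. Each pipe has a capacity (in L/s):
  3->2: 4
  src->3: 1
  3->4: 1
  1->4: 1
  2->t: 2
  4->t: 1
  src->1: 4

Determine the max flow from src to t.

2

Augment src->3->2->t: bottleneck 1. Total 1.
Augment src->1->4->t: bottleneck 1. Total 2.
No augmenting path remains in the residual graph.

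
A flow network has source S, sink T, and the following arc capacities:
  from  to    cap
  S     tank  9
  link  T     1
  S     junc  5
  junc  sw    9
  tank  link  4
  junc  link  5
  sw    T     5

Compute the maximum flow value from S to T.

Augment S->tank->link->T: bottleneck 1. Total 1.
Augment S->junc->sw->T: bottleneck 5. Total 6.
No augmenting path remains in the residual graph.

6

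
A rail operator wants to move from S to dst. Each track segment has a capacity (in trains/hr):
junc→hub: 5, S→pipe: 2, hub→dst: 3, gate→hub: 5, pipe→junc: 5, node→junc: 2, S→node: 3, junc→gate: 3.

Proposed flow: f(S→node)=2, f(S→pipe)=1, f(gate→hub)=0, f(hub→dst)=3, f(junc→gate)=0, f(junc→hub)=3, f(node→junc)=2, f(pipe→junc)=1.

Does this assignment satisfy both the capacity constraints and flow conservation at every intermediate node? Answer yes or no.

Yes

Every edge has 0 ≤ f(e) ≤ cap(e).
At each intermediate node, inflow equals outflow.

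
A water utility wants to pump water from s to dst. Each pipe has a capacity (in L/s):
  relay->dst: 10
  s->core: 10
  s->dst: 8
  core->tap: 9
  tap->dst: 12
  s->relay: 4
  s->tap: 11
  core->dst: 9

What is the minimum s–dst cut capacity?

33

Max flow = 33 (via 5 augmenting paths).
In the residual at optimum, the set reachable from s is {s}.
Cut edges: s->relay (cap 4), s->core (cap 10), s->tap (cap 11), s->dst (cap 8). Sum = 33.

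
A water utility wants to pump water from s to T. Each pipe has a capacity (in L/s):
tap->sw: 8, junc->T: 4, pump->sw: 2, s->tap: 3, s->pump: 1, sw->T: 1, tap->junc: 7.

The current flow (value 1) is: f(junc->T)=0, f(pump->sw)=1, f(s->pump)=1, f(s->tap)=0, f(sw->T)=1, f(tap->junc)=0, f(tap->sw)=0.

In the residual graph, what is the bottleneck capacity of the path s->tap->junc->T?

3

Residual capacities along the path: s->tap: 3, tap->junc: 7, junc->T: 4.
Minimum is 3.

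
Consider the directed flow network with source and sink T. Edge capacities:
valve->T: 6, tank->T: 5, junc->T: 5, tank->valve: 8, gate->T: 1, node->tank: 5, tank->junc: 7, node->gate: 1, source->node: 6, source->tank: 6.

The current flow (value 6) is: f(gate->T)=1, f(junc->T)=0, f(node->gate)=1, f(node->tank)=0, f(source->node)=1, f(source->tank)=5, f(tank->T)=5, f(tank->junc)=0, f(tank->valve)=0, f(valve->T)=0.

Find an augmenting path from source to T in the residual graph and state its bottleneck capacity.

source->tank->junc->T, bottleneck 1

Residual along source->tank->junc->T: source->tank: 1, tank->junc: 7, junc->T: 5.
Bottleneck = min = 1.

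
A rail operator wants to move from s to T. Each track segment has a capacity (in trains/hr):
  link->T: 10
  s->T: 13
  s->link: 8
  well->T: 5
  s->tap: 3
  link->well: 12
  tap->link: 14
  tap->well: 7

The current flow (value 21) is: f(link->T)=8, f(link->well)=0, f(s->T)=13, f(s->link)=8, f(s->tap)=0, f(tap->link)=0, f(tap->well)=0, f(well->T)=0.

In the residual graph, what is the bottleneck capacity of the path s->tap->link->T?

2

Residual capacities along the path: s->tap: 3, tap->link: 14, link->T: 2.
Minimum is 2.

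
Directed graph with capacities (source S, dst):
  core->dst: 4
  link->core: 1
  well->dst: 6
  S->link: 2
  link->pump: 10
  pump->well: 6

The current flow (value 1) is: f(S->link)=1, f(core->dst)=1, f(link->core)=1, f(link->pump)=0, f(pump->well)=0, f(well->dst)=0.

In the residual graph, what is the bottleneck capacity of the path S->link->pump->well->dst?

Residual capacities along the path: S->link: 1, link->pump: 10, pump->well: 6, well->dst: 6.
Minimum is 1.

1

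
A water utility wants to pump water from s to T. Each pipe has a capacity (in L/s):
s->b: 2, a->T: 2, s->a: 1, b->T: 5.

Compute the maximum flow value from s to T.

3

Augment s->b->T: bottleneck 2. Total 2.
Augment s->a->T: bottleneck 1. Total 3.
No augmenting path remains in the residual graph.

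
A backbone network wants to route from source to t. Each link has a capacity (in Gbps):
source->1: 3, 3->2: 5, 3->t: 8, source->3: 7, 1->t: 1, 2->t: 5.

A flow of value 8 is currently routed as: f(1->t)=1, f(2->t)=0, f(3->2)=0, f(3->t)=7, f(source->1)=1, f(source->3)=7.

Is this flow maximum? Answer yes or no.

Residual reachable from source: {1, source}; t is not reachable.
Saturated cut: source->3, 1->t with total capacity 8 = current flow value. Flow is maximum.

Yes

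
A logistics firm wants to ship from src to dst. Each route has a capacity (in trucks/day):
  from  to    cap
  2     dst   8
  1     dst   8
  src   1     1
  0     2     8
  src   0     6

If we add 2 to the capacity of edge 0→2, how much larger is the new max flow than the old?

0

Original max flow = 7.
Edge 0→2 does not cross the min cut (source side {src}), so extra capacity there cannot help.
New max flow = 7. Increase = 0.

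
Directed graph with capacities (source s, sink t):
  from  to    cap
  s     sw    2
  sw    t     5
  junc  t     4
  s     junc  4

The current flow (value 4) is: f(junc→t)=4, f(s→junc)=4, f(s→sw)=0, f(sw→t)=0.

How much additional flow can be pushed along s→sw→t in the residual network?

2

Residual capacities along the path: s→sw: 2, sw→t: 5.
Minimum is 2.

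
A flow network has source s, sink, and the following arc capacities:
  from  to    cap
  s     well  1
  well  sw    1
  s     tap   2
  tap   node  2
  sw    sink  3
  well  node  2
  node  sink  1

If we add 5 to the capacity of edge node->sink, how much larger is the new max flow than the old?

Original max flow = 2.
After raising cap(node->sink), augmenting paths through that edge carry 1 more unit.
New max flow = 3. Increase = 1.

1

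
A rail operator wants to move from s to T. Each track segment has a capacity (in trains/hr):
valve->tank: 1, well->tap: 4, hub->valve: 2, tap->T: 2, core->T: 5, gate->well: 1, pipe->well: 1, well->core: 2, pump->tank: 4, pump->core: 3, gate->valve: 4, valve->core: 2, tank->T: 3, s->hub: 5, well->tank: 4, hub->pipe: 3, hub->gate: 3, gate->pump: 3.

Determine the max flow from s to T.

Augment s->hub->valve->core->T: bottleneck 2. Total 2.
Augment s->hub->gate->well->tank->T: bottleneck 1. Total 3.
Augment s->hub->gate->pump->core->T: bottleneck 2. Total 5.
No augmenting path remains in the residual graph.

5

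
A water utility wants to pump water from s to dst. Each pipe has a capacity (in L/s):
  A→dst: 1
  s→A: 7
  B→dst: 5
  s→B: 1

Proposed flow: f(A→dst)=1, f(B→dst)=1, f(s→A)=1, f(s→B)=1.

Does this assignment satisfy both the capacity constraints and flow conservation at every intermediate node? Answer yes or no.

Every edge has 0 ≤ f(e) ≤ cap(e).
At each intermediate node, inflow equals outflow.

Yes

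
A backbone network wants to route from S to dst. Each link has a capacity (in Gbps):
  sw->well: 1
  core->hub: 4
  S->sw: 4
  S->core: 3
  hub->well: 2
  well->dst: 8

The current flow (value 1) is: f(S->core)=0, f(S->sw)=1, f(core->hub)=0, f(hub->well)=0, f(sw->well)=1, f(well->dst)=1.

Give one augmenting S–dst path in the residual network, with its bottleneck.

S->core->hub->well->dst, bottleneck 2

Residual along S->core->hub->well->dst: S->core: 3, core->hub: 4, hub->well: 2, well->dst: 7.
Bottleneck = min = 2.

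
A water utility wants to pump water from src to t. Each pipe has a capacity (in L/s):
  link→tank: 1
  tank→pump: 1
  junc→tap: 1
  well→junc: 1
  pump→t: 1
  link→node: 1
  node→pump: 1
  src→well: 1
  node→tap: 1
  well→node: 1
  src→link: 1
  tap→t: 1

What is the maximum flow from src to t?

2

Augment src→well→junc→tap→t: bottleneck 1. Total 1.
Augment src→link→node→pump→t: bottleneck 1. Total 2.
No augmenting path remains in the residual graph.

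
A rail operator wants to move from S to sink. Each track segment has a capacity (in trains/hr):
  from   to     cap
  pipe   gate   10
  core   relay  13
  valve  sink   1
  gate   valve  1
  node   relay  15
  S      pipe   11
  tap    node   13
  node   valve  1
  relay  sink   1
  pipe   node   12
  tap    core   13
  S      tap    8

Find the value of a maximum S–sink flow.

2

Augment S→pipe→gate→valve→sink: bottleneck 1. Total 1.
Augment S→pipe→node→relay→sink: bottleneck 1. Total 2.
No augmenting path remains in the residual graph.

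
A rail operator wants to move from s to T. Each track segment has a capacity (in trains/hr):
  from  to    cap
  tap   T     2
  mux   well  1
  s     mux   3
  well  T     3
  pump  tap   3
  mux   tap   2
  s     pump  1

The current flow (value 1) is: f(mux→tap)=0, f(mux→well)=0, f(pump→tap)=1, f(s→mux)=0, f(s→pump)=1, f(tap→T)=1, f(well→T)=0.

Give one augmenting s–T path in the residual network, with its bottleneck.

Residual along s→mux→tap→T: s→mux: 3, mux→tap: 2, tap→T: 1.
Bottleneck = min = 1.

s→mux→tap→T, bottleneck 1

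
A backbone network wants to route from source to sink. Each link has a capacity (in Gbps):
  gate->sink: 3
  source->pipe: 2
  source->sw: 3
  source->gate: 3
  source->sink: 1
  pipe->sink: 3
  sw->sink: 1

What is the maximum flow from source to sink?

Augment source->sink: bottleneck 1. Total 1.
Augment source->gate->sink: bottleneck 3. Total 4.
Augment source->sw->sink: bottleneck 1. Total 5.
Augment source->pipe->sink: bottleneck 2. Total 7.
No augmenting path remains in the residual graph.

7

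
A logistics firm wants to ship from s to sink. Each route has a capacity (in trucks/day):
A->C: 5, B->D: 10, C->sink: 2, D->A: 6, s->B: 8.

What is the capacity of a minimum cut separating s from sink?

Max flow = 2 (via 1 augmenting path).
In the residual at optimum, the set reachable from s is {A, B, C, D, s}.
Cut edges: C->sink (cap 2). Sum = 2.

2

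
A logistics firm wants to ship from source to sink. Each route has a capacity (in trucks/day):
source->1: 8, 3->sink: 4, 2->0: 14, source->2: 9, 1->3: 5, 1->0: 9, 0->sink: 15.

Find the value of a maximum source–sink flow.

Augment source->1->3->sink: bottleneck 4. Total 4.
Augment source->1->0->sink: bottleneck 4. Total 8.
Augment source->2->0->sink: bottleneck 9. Total 17.
No augmenting path remains in the residual graph.

17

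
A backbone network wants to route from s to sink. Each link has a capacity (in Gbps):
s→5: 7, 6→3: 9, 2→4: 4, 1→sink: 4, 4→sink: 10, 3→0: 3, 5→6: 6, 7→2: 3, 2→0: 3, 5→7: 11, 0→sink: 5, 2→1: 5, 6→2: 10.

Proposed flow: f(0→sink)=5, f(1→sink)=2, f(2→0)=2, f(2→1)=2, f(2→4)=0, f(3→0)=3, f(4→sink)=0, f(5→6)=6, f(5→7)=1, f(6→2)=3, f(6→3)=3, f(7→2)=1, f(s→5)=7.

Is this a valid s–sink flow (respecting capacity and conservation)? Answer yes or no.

Yes

Every edge has 0 ≤ f(e) ≤ cap(e).
At each intermediate node, inflow equals outflow.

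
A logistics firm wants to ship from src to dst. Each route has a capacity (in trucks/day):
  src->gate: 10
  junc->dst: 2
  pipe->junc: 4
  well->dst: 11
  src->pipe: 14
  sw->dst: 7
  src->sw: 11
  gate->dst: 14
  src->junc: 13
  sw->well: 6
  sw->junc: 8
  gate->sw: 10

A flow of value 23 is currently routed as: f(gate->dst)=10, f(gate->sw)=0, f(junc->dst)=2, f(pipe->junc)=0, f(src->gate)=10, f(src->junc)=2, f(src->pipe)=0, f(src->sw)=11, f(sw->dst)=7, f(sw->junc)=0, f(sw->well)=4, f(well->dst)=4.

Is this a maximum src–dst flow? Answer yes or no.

Yes

Residual reachable from src: {junc, pipe, src}; dst is not reachable.
Saturated cut: src->gate, src->sw, junc->dst with total capacity 23 = current flow value. Flow is maximum.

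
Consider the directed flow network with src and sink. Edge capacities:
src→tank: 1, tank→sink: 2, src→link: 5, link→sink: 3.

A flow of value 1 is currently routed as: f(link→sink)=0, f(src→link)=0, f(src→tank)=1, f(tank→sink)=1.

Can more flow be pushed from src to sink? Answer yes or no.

Residual path src→link→sink has bottleneck 3 > 0.
Pushing 3 along it raises the flow to 4, so the given flow is not maximum.

Yes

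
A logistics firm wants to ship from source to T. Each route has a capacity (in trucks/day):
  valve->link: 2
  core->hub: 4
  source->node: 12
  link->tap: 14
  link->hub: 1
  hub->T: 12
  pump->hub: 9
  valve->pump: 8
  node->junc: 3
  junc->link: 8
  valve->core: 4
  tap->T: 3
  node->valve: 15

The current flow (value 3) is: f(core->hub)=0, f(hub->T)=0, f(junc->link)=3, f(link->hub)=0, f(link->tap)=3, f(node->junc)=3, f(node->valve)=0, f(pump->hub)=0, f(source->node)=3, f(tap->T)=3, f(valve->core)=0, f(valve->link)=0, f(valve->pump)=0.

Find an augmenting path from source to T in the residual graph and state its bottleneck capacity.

Residual along source->node->valve->link->hub->T: source->node: 9, node->valve: 15, valve->link: 2, link->hub: 1, hub->T: 12.
Bottleneck = min = 1.

source->node->valve->link->hub->T, bottleneck 1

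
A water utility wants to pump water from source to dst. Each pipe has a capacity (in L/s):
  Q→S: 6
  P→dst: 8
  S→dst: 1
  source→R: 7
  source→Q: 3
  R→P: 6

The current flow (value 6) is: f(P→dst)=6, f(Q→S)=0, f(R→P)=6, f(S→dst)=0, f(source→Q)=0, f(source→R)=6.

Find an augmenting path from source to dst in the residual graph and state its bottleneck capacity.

source→Q→S→dst, bottleneck 1

Residual along source→Q→S→dst: source→Q: 3, Q→S: 6, S→dst: 1.
Bottleneck = min = 1.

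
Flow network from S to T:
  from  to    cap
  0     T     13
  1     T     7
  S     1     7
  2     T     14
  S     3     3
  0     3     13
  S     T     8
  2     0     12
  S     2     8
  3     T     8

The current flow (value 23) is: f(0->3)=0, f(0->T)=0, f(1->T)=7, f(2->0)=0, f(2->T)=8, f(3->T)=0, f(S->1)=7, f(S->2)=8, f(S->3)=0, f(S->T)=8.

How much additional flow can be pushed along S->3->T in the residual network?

Residual capacities along the path: S->3: 3, 3->T: 8.
Minimum is 3.

3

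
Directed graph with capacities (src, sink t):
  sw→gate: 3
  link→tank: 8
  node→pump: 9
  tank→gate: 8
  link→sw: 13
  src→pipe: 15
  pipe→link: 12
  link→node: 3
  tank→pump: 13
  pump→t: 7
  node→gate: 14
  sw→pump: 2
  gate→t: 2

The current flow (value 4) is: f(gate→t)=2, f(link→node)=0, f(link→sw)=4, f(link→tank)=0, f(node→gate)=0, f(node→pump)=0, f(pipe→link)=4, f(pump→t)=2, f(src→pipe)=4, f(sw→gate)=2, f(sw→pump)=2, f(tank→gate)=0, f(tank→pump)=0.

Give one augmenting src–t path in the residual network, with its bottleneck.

Residual along src→pipe→link→node→pump→t: src→pipe: 11, pipe→link: 8, link→node: 3, node→pump: 9, pump→t: 5.
Bottleneck = min = 3.

src→pipe→link→node→pump→t, bottleneck 3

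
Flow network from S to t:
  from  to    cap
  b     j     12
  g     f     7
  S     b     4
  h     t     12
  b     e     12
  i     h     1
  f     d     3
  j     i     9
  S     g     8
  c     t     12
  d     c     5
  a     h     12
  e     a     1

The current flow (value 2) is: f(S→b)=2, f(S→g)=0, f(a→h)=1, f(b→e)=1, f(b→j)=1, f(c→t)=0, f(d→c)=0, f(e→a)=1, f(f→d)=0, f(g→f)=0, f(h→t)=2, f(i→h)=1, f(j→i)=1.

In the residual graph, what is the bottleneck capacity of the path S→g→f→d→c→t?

Residual capacities along the path: S→g: 8, g→f: 7, f→d: 3, d→c: 5, c→t: 12.
Minimum is 3.

3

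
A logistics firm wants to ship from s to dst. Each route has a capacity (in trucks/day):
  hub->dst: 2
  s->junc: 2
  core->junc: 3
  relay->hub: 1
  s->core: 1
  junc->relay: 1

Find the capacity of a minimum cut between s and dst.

Max flow = 1 (via 1 augmenting path).
In the residual at optimum, the set reachable from s is {core, junc, s}.
Cut edges: junc->relay (cap 1). Sum = 1.

1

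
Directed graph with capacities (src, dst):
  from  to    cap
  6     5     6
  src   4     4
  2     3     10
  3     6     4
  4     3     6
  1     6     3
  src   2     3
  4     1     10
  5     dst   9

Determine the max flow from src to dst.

Augment src→4→1→6→5→dst: bottleneck 3. Total 3.
Augment src→4→3→6→5→dst: bottleneck 1. Total 4.
Augment src→2→3→6→5→dst: bottleneck 2. Total 6.
No augmenting path remains in the residual graph.

6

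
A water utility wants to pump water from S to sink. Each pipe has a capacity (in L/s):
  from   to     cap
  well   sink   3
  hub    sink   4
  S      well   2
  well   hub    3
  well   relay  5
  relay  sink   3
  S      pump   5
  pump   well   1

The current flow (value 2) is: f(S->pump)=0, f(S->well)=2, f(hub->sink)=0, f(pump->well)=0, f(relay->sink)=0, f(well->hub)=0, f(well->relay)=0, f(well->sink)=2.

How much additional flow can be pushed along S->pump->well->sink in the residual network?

1

Residual capacities along the path: S->pump: 5, pump->well: 1, well->sink: 1.
Minimum is 1.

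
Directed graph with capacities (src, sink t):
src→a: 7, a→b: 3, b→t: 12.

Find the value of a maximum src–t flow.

3

Augment src→a→b→t: bottleneck 3. Total 3.
No augmenting path remains in the residual graph.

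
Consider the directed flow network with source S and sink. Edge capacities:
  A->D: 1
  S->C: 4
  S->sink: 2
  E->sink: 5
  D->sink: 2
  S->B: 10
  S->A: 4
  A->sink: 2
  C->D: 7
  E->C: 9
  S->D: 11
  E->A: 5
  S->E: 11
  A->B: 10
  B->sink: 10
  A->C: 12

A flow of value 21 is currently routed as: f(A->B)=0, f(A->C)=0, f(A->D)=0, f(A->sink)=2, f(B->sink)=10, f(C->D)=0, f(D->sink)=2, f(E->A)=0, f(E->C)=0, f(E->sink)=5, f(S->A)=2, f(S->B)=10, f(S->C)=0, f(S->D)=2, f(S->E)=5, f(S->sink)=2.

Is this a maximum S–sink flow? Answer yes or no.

Yes

Residual reachable from S: {A, B, C, D, E, S}; sink is not reachable.
Saturated cut: S->sink, E->sink, A->sink, D->sink, B->sink with total capacity 21 = current flow value. Flow is maximum.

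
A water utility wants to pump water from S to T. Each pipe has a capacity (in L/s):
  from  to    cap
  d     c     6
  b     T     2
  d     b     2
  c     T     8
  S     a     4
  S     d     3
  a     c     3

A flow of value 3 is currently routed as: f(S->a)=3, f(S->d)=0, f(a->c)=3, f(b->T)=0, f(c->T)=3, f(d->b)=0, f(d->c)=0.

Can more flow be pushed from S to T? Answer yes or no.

Yes

Residual path S->d->c->T has bottleneck 3 > 0.
Pushing 3 along it raises the flow to 6, so the given flow is not maximum.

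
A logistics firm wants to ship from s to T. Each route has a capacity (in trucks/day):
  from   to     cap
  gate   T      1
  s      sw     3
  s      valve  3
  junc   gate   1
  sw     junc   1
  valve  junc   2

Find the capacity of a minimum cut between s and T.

Max flow = 1 (via 1 augmenting path).
In the residual at optimum, the set reachable from s is {junc, s, sw, valve}.
Cut edges: junc→gate (cap 1). Sum = 1.

1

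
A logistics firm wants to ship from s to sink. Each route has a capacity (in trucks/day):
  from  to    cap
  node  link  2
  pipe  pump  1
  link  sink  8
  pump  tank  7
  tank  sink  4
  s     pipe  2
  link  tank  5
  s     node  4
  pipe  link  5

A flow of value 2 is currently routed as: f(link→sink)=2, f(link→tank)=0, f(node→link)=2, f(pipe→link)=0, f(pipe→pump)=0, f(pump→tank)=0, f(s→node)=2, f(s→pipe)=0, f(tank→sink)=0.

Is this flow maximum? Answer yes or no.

Residual path s→pipe→link→sink has bottleneck 2 > 0.
Pushing 2 along it raises the flow to 4, so the given flow is not maximum.

No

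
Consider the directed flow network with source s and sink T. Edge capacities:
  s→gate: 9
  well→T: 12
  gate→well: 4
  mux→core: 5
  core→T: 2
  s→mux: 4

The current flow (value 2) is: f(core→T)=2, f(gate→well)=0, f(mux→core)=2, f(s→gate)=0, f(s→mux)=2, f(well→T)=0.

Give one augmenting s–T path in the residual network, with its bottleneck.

Residual along s→gate→well→T: s→gate: 9, gate→well: 4, well→T: 12.
Bottleneck = min = 4.

s→gate→well→T, bottleneck 4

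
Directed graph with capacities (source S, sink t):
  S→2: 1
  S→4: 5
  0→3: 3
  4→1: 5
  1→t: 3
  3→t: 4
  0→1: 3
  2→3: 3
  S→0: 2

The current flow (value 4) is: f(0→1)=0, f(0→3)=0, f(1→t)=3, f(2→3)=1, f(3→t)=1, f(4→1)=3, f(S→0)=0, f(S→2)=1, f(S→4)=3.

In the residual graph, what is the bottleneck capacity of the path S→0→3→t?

Residual capacities along the path: S→0: 2, 0→3: 3, 3→t: 3.
Minimum is 2.

2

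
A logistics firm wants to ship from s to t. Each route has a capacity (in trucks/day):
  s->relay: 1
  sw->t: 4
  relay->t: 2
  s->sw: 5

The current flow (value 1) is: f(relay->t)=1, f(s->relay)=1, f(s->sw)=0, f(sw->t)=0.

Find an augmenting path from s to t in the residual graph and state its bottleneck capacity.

Residual along s->sw->t: s->sw: 5, sw->t: 4.
Bottleneck = min = 4.

s->sw->t, bottleneck 4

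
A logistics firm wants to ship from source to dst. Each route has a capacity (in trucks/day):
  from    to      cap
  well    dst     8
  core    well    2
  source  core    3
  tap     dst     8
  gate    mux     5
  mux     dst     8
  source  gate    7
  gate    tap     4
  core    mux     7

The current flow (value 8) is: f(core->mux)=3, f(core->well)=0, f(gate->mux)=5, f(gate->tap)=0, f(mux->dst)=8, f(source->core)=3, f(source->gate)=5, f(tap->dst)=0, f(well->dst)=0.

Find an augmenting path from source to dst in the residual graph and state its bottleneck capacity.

Residual along source->gate->tap->dst: source->gate: 2, gate->tap: 4, tap->dst: 8.
Bottleneck = min = 2.

source->gate->tap->dst, bottleneck 2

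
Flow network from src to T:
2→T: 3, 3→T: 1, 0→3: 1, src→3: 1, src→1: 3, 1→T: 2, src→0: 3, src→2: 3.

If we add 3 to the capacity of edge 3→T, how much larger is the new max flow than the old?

1

Original max flow = 6.
After raising cap(3→T), augmenting paths through that edge carry 1 more unit.
New max flow = 7. Increase = 1.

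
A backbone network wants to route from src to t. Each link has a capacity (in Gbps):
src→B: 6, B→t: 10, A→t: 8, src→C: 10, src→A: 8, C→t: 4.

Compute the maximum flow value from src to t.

18

Augment src→A→t: bottleneck 8. Total 8.
Augment src→C→t: bottleneck 4. Total 12.
Augment src→B→t: bottleneck 6. Total 18.
No augmenting path remains in the residual graph.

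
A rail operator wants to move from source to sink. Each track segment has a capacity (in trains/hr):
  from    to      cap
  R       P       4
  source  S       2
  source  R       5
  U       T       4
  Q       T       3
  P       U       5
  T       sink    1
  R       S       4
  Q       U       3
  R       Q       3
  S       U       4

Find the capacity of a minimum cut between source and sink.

1

Max flow = 1 (via 1 augmenting path).
In the residual at optimum, the set reachable from source is {P, Q, R, S, T, U, source}.
Cut edges: T->sink (cap 1). Sum = 1.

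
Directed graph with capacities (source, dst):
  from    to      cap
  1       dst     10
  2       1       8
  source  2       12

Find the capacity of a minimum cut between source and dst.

8

Max flow = 8 (via 1 augmenting path).
In the residual at optimum, the set reachable from source is {2, source}.
Cut edges: 2->1 (cap 8). Sum = 8.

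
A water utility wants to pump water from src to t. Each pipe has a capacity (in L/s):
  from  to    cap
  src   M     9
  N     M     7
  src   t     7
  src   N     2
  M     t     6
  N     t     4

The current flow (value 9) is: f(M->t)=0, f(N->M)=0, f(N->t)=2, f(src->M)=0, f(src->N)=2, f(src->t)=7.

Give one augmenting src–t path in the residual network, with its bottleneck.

Residual along src->M->t: src->M: 9, M->t: 6.
Bottleneck = min = 6.

src->M->t, bottleneck 6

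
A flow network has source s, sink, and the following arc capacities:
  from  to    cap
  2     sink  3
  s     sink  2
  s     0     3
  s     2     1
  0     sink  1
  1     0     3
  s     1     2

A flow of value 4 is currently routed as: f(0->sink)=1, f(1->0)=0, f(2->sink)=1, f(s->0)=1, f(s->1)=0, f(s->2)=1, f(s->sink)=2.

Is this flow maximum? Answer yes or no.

Residual reachable from s: {0, 1, s}; sink is not reachable.
Saturated cut: s->2, s->sink, 0->sink with total capacity 4 = current flow value. Flow is maximum.

Yes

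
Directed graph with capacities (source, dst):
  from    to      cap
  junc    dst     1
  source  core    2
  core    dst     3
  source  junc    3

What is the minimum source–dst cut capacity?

3

Max flow = 3 (via 2 augmenting paths).
In the residual at optimum, the set reachable from source is {junc, source}.
Cut edges: source->core (cap 2), junc->dst (cap 1). Sum = 3.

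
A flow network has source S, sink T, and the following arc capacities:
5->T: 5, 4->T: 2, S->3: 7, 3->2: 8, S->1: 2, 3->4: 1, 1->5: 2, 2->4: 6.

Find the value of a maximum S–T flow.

4

Augment S->3->4->T: bottleneck 1. Total 1.
Augment S->1->5->T: bottleneck 2. Total 3.
Augment S->3->2->4->T: bottleneck 1. Total 4.
No augmenting path remains in the residual graph.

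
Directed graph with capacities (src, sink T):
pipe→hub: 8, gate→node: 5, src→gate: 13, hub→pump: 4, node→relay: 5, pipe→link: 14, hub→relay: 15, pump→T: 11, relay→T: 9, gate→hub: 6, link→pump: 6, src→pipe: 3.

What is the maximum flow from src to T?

14

Augment src→gate→node→relay→T: bottleneck 5. Total 5.
Augment src→gate→hub→relay→T: bottleneck 4. Total 9.
Augment src→gate→hub→pump→T: bottleneck 2. Total 11.
Augment src→pipe→hub→pump→T: bottleneck 2. Total 13.
Augment src→pipe→link→pump→T: bottleneck 1. Total 14.
No augmenting path remains in the residual graph.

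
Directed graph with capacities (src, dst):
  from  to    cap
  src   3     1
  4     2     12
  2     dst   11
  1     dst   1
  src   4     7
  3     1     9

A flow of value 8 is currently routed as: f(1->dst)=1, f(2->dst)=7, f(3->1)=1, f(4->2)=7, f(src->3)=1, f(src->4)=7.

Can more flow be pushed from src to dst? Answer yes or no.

No

Residual reachable from src: {src}; dst is not reachable.
Saturated cut: src->3, src->4 with total capacity 8 = current flow value. Flow is maximum.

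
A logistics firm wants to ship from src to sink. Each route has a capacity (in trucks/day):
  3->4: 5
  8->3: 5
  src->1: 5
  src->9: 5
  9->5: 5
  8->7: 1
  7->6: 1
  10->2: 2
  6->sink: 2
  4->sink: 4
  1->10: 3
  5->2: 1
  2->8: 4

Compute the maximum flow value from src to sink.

Augment src->1->10->2->8->7->6->sink: bottleneck 1. Total 1.
Augment src->1->10->2->8->3->4->sink: bottleneck 1. Total 2.
Augment src->9->5->2->8->3->4->sink: bottleneck 1. Total 3.
No augmenting path remains in the residual graph.

3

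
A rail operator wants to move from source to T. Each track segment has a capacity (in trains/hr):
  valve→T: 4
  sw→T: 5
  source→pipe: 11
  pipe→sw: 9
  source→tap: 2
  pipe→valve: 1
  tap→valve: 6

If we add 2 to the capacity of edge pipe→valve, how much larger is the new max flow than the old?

Original max flow = 8.
After raising cap(pipe→valve), augmenting paths through that edge carry 1 more unit.
New max flow = 9. Increase = 1.

1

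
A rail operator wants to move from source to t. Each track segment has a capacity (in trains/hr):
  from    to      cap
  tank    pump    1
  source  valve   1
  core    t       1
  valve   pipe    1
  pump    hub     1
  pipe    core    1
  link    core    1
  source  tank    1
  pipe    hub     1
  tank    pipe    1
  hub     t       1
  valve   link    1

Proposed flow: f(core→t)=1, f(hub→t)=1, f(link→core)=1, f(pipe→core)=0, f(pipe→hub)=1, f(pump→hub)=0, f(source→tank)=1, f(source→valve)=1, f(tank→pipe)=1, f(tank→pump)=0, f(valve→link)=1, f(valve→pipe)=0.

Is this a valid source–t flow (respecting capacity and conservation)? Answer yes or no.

Every edge has 0 ≤ f(e) ≤ cap(e).
At each intermediate node, inflow equals outflow.

Yes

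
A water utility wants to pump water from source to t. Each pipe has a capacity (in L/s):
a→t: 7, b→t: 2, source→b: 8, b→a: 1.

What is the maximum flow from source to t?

3

Augment source→b→t: bottleneck 2. Total 2.
Augment source→b→a→t: bottleneck 1. Total 3.
No augmenting path remains in the residual graph.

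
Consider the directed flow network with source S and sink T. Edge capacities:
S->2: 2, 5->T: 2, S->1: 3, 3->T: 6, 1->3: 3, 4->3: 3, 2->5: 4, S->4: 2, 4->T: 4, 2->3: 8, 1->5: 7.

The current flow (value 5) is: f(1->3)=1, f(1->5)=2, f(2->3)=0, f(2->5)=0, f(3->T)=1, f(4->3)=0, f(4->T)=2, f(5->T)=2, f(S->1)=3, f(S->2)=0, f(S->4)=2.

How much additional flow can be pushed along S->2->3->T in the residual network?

2

Residual capacities along the path: S->2: 2, 2->3: 8, 3->T: 5.
Minimum is 2.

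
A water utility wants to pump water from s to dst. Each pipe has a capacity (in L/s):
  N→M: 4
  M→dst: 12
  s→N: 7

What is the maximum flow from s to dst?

Augment s→N→M→dst: bottleneck 4. Total 4.
No augmenting path remains in the residual graph.

4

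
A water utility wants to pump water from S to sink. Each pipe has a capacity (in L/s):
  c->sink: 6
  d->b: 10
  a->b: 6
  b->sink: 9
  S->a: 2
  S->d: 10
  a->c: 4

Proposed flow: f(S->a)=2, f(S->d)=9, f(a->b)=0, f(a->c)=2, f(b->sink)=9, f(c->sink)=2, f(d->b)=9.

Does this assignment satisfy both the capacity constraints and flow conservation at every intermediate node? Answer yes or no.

Yes

Every edge has 0 ≤ f(e) ≤ cap(e).
At each intermediate node, inflow equals outflow.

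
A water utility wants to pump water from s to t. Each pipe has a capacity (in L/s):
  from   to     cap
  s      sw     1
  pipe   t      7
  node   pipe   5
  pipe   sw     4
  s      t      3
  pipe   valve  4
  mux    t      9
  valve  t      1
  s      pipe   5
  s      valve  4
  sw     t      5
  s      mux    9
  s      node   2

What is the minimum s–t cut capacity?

Max flow = 21 (via 6 augmenting paths).
In the residual at optimum, the set reachable from s is {s, valve}.
Cut edges: s→node (cap 2), s→pipe (cap 5), s→sw (cap 1), s→mux (cap 9), s→t (cap 3), valve→t (cap 1). Sum = 21.

21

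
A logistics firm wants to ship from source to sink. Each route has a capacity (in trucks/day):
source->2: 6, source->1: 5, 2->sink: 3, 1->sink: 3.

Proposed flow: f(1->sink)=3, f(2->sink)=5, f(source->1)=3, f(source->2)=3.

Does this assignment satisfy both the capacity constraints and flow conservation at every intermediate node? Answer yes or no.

No

Capacity violated on 2->sink: flow 5 > capacity 3.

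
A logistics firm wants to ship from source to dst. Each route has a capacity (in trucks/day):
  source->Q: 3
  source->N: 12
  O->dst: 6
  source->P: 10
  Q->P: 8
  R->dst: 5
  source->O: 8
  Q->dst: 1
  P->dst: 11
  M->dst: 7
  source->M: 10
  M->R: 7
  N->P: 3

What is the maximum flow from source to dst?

28

Augment source->M->dst: bottleneck 7. Total 7.
Augment source->O->dst: bottleneck 6. Total 13.
Augment source->Q->dst: bottleneck 1. Total 14.
Augment source->P->dst: bottleneck 10. Total 24.
Augment source->M->R->dst: bottleneck 3. Total 27.
Augment source->N->P->dst: bottleneck 1. Total 28.
No augmenting path remains in the residual graph.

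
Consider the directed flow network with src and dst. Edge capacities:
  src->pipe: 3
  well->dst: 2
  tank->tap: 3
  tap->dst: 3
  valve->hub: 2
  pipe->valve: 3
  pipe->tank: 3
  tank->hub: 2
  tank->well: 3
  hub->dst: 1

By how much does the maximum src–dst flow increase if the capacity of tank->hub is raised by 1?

0

Original max flow = 3.
Edge tank->hub does not cross the min cut (source side {src}), so extra capacity there cannot help.
New max flow = 3. Increase = 0.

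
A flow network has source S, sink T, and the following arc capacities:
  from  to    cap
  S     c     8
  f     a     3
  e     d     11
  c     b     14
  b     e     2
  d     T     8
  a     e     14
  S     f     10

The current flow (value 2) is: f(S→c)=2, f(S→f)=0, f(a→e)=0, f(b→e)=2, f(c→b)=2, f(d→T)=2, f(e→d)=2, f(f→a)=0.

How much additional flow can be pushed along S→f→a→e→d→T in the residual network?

3

Residual capacities along the path: S→f: 10, f→a: 3, a→e: 14, e→d: 9, d→T: 6.
Minimum is 3.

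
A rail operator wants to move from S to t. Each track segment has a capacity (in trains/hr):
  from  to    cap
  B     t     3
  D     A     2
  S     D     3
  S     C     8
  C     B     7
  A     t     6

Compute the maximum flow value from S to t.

Augment S->C->B->t: bottleneck 3. Total 3.
Augment S->D->A->t: bottleneck 2. Total 5.
No augmenting path remains in the residual graph.

5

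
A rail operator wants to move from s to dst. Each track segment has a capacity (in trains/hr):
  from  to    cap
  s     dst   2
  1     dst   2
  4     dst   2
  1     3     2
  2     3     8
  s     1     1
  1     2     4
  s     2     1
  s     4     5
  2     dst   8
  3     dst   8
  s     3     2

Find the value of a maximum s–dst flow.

8

Augment s->dst: bottleneck 2. Total 2.
Augment s->1->dst: bottleneck 1. Total 3.
Augment s->4->dst: bottleneck 2. Total 5.
Augment s->2->dst: bottleneck 1. Total 6.
Augment s->3->dst: bottleneck 2. Total 8.
No augmenting path remains in the residual graph.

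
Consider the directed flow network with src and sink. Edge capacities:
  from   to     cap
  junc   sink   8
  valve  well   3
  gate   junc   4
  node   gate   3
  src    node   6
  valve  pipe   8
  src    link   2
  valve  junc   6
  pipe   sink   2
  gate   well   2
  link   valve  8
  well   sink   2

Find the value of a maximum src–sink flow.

5

Augment src->link->valve->pipe->sink: bottleneck 2. Total 2.
Augment src->node->gate->well->sink: bottleneck 2. Total 4.
Augment src->node->gate->junc->sink: bottleneck 1. Total 5.
No augmenting path remains in the residual graph.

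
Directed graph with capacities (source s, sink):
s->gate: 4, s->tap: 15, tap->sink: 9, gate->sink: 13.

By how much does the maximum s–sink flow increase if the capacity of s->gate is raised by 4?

4

Original max flow = 13.
After raising cap(s->gate), augmenting paths through that edge carry 4 more units.
New max flow = 17. Increase = 4.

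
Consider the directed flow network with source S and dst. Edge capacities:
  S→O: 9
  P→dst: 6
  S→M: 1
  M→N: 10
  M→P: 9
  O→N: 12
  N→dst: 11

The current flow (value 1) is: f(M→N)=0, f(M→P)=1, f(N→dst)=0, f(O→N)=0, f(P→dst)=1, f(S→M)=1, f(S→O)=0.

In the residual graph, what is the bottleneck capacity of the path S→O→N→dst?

Residual capacities along the path: S→O: 9, O→N: 12, N→dst: 11.
Minimum is 9.

9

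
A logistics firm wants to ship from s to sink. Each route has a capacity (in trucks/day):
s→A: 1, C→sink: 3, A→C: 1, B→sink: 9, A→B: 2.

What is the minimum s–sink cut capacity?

1

Max flow = 1 (via 1 augmenting path).
In the residual at optimum, the set reachable from s is {s}.
Cut edges: s→A (cap 1). Sum = 1.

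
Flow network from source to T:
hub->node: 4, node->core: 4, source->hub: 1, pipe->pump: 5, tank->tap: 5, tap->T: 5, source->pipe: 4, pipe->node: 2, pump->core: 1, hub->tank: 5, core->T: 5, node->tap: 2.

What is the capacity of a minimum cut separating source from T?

Max flow = 4 (via 3 augmenting paths).
In the residual at optimum, the set reachable from source is {pipe, pump, source}.
Cut edges: source->hub (cap 1), pipe->node (cap 2), pump->core (cap 1). Sum = 4.

4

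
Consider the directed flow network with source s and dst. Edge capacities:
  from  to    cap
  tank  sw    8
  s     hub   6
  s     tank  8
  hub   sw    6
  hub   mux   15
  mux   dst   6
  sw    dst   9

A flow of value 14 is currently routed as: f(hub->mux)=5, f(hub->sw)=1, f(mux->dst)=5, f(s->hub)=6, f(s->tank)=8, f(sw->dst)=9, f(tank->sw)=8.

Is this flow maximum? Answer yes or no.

Residual reachable from s: {s}; dst is not reachable.
Saturated cut: s->tank, s->hub with total capacity 14 = current flow value. Flow is maximum.

Yes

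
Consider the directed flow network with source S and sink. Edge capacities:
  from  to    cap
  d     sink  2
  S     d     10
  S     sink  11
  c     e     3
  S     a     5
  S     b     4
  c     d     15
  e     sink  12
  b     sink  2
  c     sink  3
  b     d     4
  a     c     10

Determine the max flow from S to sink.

20

Augment S->sink: bottleneck 11. Total 11.
Augment S->b->sink: bottleneck 2. Total 13.
Augment S->d->sink: bottleneck 2. Total 15.
Augment S->a->c->sink: bottleneck 3. Total 18.
Augment S->a->c->e->sink: bottleneck 2. Total 20.
No augmenting path remains in the residual graph.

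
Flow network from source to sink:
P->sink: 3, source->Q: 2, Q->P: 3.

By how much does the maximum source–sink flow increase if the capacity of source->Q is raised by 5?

1

Original max flow = 2.
After raising cap(source->Q), augmenting paths through that edge carry 1 more unit.
New max flow = 3. Increase = 1.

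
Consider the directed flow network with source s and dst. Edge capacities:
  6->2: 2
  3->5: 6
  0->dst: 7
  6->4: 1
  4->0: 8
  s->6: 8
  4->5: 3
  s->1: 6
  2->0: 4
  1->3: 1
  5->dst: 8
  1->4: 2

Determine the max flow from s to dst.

6

Augment s->6->2->0->dst: bottleneck 2. Total 2.
Augment s->6->4->0->dst: bottleneck 1. Total 3.
Augment s->1->4->0->dst: bottleneck 2. Total 5.
Augment s->1->3->5->dst: bottleneck 1. Total 6.
No augmenting path remains in the residual graph.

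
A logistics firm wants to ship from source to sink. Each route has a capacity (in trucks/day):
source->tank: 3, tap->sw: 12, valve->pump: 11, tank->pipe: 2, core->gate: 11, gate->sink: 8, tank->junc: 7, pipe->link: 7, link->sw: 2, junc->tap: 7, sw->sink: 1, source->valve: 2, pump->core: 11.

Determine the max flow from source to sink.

3

Augment source->tank->pipe->link->sw->sink: bottleneck 1. Total 1.
Augment source->valve->pump->core->gate->sink: bottleneck 2. Total 3.
No augmenting path remains in the residual graph.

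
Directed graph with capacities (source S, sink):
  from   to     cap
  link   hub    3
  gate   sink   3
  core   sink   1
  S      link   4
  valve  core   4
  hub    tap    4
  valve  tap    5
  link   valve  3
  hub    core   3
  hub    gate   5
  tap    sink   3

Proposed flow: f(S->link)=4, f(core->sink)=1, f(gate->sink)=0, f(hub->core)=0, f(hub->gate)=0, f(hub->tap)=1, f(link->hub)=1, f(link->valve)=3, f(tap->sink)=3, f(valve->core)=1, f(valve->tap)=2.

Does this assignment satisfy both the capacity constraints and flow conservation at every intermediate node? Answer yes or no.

Every edge has 0 ≤ f(e) ≤ cap(e).
At each intermediate node, inflow equals outflow.

Yes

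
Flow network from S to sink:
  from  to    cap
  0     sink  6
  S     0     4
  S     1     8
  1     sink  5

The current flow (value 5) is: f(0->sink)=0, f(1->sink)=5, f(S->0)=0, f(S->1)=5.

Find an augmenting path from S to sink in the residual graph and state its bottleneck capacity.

Residual along S->0->sink: S->0: 4, 0->sink: 6.
Bottleneck = min = 4.

S->0->sink, bottleneck 4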